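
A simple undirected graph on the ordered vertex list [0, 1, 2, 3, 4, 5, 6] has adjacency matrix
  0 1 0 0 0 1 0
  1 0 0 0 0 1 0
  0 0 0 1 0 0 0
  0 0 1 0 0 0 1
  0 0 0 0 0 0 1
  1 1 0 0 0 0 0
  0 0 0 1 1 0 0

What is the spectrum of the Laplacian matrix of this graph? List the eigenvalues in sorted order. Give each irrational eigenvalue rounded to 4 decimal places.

Each diagonal entry of L is the vertex degree and each off-diagonal entry is -1 where an edge is present, 0 otherwise; in the order [0, 1, 2, 3, 4, 5, 6] the diagonal is [2, 2, 1, 2, 1, 2, 2]. The multiplicity of 0 as a Laplacian eigenvalue equals the number of connected components. The 2 zero eigenvalues correspond to the 2 connected components. The largest eigenvalue, 3.4142, is at most the vertex count 7.

[0, 0, 0.5858, 2, 3, 3, 3.4142]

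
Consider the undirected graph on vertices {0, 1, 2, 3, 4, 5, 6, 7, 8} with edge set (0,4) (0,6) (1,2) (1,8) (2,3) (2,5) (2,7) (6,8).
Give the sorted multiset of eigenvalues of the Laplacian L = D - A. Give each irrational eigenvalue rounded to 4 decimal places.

Each diagonal entry of L is the vertex degree and each off-diagonal entry is -1 where an edge is present, 0 otherwise; in the order [0, 1, 2, 3, 4, 5, 6, 7, 8] the diagonal is [2, 2, 4, 1, 1, 1, 2, 1, 2]. L is symmetric positive semidefinite, so every eigenvalue is real and nonnegative. There is one zero in the spectrum, matching the 1 component.

[0, 0.1487, 0.7169, 1, 1, 1.6629, 2.7405, 3.6330, 5.0980]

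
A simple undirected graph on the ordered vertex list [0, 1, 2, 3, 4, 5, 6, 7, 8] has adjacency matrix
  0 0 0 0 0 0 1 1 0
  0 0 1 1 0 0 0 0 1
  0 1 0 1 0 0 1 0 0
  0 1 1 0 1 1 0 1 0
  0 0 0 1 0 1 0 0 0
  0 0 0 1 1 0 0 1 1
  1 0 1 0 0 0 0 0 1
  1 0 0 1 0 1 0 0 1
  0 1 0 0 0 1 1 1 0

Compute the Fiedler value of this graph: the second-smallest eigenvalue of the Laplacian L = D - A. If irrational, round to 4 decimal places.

With the vertex order [0, 1, 2, 3, 4, 5, 6, 7, 8], the degrees are [2, 3, 3, 5, 2, 4, 3, 4, 4], giving D = diag(2, 3, 3, 5, 2, 4, 3, 4, 4) and L = D - A. The sorted Laplacian eigenvalues are [0, 1.2268, 1.6972, 2.6525, 3.2198, 3.8235, 5.3028, 5.5187, 6.5587]; the algebraic connectivity is the second entry, 1.2268. The eigenvalues sum to 30, which equals trace(L) = 2|E|. There is one zero in the spectrum, matching the 1 component.

1.2268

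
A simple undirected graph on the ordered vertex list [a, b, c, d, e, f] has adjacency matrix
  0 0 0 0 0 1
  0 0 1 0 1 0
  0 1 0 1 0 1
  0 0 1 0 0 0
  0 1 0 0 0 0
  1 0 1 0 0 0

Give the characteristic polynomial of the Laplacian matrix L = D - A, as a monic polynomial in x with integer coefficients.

Reading degrees in the order [a, b, c, d, e, f] gives [1, 2, 3, 1, 1, 2]; set D = diag(1, 2, 3, 1, 1, 2) and form L = D - A. Computing det(xI - L) by cofactor expansion (or equivalently via sum-over-permutations) gives x^6 - 10x^5 + 35x^4 - 52x^3 + 31x^2 - 6x. The coefficient of x^5 equals -trace(L) = -10, matching the sum of degrees. The largest eigenvalue, 4.3028, is at most the vertex count 6.

x^6 - 10x^5 + 35x^4 - 52x^3 + 31x^2 - 6x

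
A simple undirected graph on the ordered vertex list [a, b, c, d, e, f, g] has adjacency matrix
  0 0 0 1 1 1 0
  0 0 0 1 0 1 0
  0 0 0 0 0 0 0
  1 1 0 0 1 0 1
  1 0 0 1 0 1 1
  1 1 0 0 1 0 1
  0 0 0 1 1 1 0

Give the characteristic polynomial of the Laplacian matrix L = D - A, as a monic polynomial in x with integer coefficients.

With the vertex order [a, b, c, d, e, f, g], the degrees are [3, 2, 0, 4, 4, 4, 3], giving D = diag(3, 2, 0, 4, 4, 4, 3) and L = D - A. The eigenvalues of L are [0, 0, 2, 3, 4, 5, 6]; the characteristic polynomial is the product of (x - lambda_i), which multiplies out to x^7 - 20x^6 + 155x^5 - 580x^4 + 1044x^3 - 720x^2. The constant term is 0 because L is singular (the all-ones vector lies in its kernel). The largest eigenvalue, 6, is at most the vertex count 7.

x^7 - 20x^6 + 155x^5 - 580x^4 + 1044x^3 - 720x^2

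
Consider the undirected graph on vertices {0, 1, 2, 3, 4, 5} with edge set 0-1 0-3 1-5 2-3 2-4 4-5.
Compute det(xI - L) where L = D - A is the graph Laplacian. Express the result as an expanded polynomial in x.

x^6 - 12x^5 + 54x^4 - 112x^3 + 105x^2 - 36x

Each diagonal entry of L is the vertex degree and each off-diagonal entry is -1 where an edge is present, 0 otherwise; in the order [0, 1, 2, 3, 4, 5] the diagonal is [2, 2, 2, 2, 2, 2]. Computing det(xI - L) by cofactor expansion (or equivalently via sum-over-permutations) gives x^6 - 12x^5 + 54x^4 - 112x^3 + 105x^2 - 36x. Since p(0) = det(-L) = 0, x divides p(x). The largest eigenvalue, 4, is at most the vertex count 6.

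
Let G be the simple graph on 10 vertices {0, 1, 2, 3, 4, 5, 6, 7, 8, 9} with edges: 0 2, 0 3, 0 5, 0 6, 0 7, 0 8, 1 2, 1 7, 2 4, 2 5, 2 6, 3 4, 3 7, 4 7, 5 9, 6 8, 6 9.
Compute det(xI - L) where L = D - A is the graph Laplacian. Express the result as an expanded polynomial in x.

x^10 - 34x^9 + 495x^8 - 4042x^7 + 20353x^6 - 65354x^5 + 133375x^4 - 166176x^3 + 114204x^2 - 32810x

Reading degrees in the order [0, 1, 2, 3, 4, 5, 6, 7, 8, 9] gives [6, 2, 5, 3, 3, 3, 4, 4, 2, 2]; set D = diag(6, 2, 5, 3, 3, 3, 4, 4, 2, 2) and form L = D - A. Computing det(xI - L) by cofactor expansion (or equivalently via sum-over-permutations) gives x^10 - 34x^9 + 495x^8 - 4042x^7 + 20353x^6 - 65354x^5 + 133375x^4 - 166176x^3 + 114204x^2 - 32810x. The constant term is 0 because L is singular (the all-ones vector lies in its kernel). By the matrix-tree theorem the graph has (1/10) * product of the nonzero eigenvalues = 3281 spanning trees. The eigenvalues sum to 34, which equals trace(L) = 2|E|.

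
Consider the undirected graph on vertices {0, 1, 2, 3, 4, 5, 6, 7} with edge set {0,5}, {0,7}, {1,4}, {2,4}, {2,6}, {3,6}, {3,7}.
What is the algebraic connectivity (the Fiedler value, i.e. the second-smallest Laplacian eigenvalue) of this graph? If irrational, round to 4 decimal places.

0.1522

Each diagonal entry of L is the vertex degree and each off-diagonal entry is -1 where an edge is present, 0 otherwise; in the order [0, 1, 2, 3, 4, 5, 6, 7] the diagonal is [2, 1, 2, 2, 2, 1, 2, 2]. Computing the eigenvalues of L and sorting gives [0, 0.1522, 0.5858, 1.2346, 2, 2.7654, 3.4142, 3.8478]. The Fiedler value lambda_2 = 0.1522 is strictly positive, so the graph is connected. The eigenvalues sum to 14, which equals trace(L) = 2|E|. The largest eigenvalue, 3.8478, is at most the vertex count 8.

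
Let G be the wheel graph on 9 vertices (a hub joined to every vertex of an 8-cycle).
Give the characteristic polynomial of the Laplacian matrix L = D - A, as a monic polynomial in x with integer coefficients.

The graph has 9 vertices and degree multiset [8, 3, 3, 3, 3, 3, 3, 3, 3]; D is the diagonal matrix of degrees and L = D - A. L has integer entries, so p(x) = det(xI - L) has integer coefficients. Expanding the determinant yields x^9 - 32x^8 + 428x^7 - 3136x^6 + 13786x^5 - 37232x^4 + 60276x^3 - 53424x^2 + 19845x. Since p(0) = det(-L) = 0, x divides p(x). By the matrix-tree theorem the graph has (1/9) * product of the nonzero eigenvalues = 2205 spanning trees.

x^9 - 32x^8 + 428x^7 - 3136x^6 + 13786x^5 - 37232x^4 + 60276x^3 - 53424x^2 + 19845x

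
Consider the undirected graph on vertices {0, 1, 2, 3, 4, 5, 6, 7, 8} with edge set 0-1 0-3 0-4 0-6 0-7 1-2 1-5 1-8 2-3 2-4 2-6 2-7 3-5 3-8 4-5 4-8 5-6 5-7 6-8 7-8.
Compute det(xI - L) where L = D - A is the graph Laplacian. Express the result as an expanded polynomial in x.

With the vertex order [0, 1, 2, 3, 4, 5, 6, 7, 8], the degrees are [5, 4, 5, 4, 4, 5, 4, 4, 5], giving D = diag(5, 4, 5, 4, 4, 5, 4, 4, 5) and L = D - A. Computing det(xI - L) by cofactor expansion (or equivalently via sum-over-permutations) gives x^9 - 40x^8 + 690x^7 - 6720x^6 + 40485x^5 - 154704x^4 + 366560x^3 - 492800x^2 + 288000x. Since p(0) = det(-L) = 0, x divides p(x). The largest eigenvalue, 9, is at most the vertex count 9. There is one zero in the spectrum, matching the 1 component.

x^9 - 40x^8 + 690x^7 - 6720x^6 + 40485x^5 - 154704x^4 + 366560x^3 - 492800x^2 + 288000x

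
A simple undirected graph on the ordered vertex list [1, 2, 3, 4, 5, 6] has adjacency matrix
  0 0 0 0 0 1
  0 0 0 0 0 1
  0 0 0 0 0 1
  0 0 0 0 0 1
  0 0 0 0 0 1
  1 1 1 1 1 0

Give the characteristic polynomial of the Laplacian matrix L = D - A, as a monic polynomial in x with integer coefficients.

x^6 - 10x^5 + 30x^4 - 40x^3 + 25x^2 - 6x

With the vertex order [1, 2, 3, 4, 5, 6], the degrees are [1, 1, 1, 1, 1, 5], giving D = diag(1, 1, 1, 1, 1, 5) and L = D - A. The eigenvalues of L are [0, 1, 1, 1, 1, 6]; the characteristic polynomial is the product of (x - lambda_i), which multiplies out to x^6 - 10x^5 + 30x^4 - 40x^3 + 25x^2 - 6x. Since p(0) = det(-L) = 0, x divides p(x). By the matrix-tree theorem the graph has (1/6) * product of the nonzero eigenvalues = 1 spanning tree.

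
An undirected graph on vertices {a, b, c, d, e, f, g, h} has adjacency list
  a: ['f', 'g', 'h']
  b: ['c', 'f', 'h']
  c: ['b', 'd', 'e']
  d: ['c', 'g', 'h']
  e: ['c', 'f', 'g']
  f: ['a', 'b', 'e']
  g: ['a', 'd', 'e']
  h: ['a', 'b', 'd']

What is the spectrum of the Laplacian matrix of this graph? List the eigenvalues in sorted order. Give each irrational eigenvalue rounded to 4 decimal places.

Each diagonal entry of L is the vertex degree and each off-diagonal entry is -1 where an edge is present, 0 otherwise; in the order [a, b, c, d, e, f, g, h] the diagonal is [3, 3, 3, 3, 3, 3, 3, 3]. The multiplicity of 0 as a Laplacian eigenvalue equals the number of connected components. The single zero eigenvalue shows the graph is connected.

[0, 2, 2, 2, 4, 4, 4, 6]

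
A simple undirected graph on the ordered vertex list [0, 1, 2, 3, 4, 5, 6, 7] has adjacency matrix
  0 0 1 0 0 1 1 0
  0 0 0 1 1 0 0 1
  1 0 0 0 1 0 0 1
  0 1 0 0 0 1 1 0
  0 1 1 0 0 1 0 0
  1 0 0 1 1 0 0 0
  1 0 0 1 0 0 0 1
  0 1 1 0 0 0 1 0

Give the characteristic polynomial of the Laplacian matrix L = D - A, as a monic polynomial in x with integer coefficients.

x^8 - 24x^7 + 240x^6 - 1296x^5 + 4080x^4 - 7488x^3 + 7424x^2 - 3072x

With the vertex order [0, 1, 2, 3, 4, 5, 6, 7], the degrees are [3, 3, 3, 3, 3, 3, 3, 3], giving D = diag(3, 3, 3, 3, 3, 3, 3, 3) and L = D - A. The eigenvalues of L are [0, 2, 2, 2, 4, 4, 4, 6]; the characteristic polynomial is the product of (x - lambda_i), which multiplies out to x^8 - 24x^7 + 240x^6 - 1296x^5 + 4080x^4 - 7488x^3 + 7424x^2 - 3072x. Since p(0) = det(-L) = 0, x divides p(x). The eigenvalues sum to 24, which equals trace(L) = 2|E|. By the matrix-tree theorem the graph has (1/8) * product of the nonzero eigenvalues = 384 spanning trees.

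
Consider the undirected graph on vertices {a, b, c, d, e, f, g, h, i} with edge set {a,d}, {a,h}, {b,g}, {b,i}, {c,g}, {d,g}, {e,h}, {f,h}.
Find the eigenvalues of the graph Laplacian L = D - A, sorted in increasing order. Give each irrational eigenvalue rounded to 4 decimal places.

Each diagonal entry of L is the vertex degree and each off-diagonal entry is -1 where an edge is present, 0 otherwise; in the order [a, b, c, d, e, f, g, h, i] the diagonal is [2, 2, 1, 2, 1, 1, 3, 3, 1]. L is symmetric positive semidefinite, so every eigenvalue is real and nonnegative. The largest eigenvalue, 4.4065, is at most the vertex count 9.

[0, 0.1538, 0.5764, 1, 1, 2.1128, 2.6757, 4.0748, 4.4065]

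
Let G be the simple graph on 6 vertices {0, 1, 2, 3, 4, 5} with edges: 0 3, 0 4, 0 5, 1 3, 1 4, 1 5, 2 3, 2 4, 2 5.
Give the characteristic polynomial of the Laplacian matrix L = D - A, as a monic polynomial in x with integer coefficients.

With the vertex order [0, 1, 2, 3, 4, 5], the degrees are [3, 3, 3, 3, 3, 3], giving D = diag(3, 3, 3, 3, 3, 3) and L = D - A. L has integer entries, so p(x) = det(xI - L) has integer coefficients. Expanding the determinant yields x^6 - 18x^5 + 126x^4 - 432x^3 + 729x^2 - 486x. Since p(0) = det(-L) = 0, x divides p(x). By the matrix-tree theorem the graph has (1/6) * product of the nonzero eigenvalues = 81 spanning trees.

x^6 - 18x^5 + 126x^4 - 432x^3 + 729x^2 - 486x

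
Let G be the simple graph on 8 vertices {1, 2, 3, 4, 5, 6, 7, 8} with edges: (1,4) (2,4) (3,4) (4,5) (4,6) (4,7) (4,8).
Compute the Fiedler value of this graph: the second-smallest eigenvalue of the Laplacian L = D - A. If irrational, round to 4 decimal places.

1

With the vertex order [1, 2, 3, 4, 5, 6, 7, 8], the degrees are [1, 1, 1, 7, 1, 1, 1, 1], giving D = diag(1, 1, 1, 7, 1, 1, 1, 1) and L = D - A. The smallest Laplacian eigenvalue is always 0. The next one, lambda_2 = 1, measures how hard the graph is to disconnect: larger values mean better connectivity. By the matrix-tree theorem the graph has (1/8) * product of the nonzero eigenvalues = 1 spanning tree.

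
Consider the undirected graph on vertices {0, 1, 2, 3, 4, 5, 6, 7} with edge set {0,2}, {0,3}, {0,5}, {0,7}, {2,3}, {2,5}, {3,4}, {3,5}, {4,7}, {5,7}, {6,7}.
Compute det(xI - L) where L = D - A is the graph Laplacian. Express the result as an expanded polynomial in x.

x^8 - 22x^7 + 192x^6 - 840x^5 + 1906x^4 - 2066x^3 + 805x^2

Reading degrees in the order [0, 1, 2, 3, 4, 5, 6, 7] gives [4, 0, 3, 4, 2, 4, 1, 4]; set D = diag(4, 0, 3, 4, 2, 4, 1, 4) and form L = D - A. Computing det(xI - L) by cofactor expansion (or equivalently via sum-over-permutations) gives x^8 - 22x^7 + 192x^6 - 840x^5 + 1906x^4 - 2066x^3 + 805x^2. Since p(0) = det(-L) = 0, x divides p(x).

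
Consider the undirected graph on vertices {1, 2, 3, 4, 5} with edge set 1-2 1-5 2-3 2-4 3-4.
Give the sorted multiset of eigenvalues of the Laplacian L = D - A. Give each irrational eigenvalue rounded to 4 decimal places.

[0, 0.5188, 2.3111, 3, 4.1701]

Each diagonal entry of L is the vertex degree and each off-diagonal entry is -1 where an edge is present, 0 otherwise; in the order [1, 2, 3, 4, 5] the diagonal is [2, 3, 2, 2, 1]. Since every row of L sums to 0, the all-ones vector is in the kernel and 0 is an eigenvalue. The single zero eigenvalue shows the graph is connected. The largest eigenvalue, 4.1701, is at most the vertex count 5.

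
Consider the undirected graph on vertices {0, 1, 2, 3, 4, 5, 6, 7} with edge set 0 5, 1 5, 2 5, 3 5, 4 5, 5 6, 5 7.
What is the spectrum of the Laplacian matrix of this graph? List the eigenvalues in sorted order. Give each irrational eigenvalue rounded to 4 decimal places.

[0, 1, 1, 1, 1, 1, 1, 8]

With the vertex order [0, 1, 2, 3, 4, 5, 6, 7], the degrees are [1, 1, 1, 1, 1, 7, 1, 1], giving D = diag(1, 1, 1, 1, 1, 7, 1, 1) and L = D - A. Diagonalising L (or applying a numerical eigensolver to the 8x8 matrix) gives the spectrum above. By the matrix-tree theorem the graph has (1/8) * product of the nonzero eigenvalues = 1 spanning tree.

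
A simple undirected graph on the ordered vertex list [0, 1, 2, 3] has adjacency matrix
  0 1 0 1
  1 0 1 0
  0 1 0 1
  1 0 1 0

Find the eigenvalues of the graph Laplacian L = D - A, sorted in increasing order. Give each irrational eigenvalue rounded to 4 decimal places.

Reading degrees in the order [0, 1, 2, 3] gives [2, 2, 2, 2]; set D = diag(2, 2, 2, 2) and form L = D - A. L is symmetric positive semidefinite, so every eigenvalue is real and nonnegative. There is one zero in the spectrum, matching the 1 component. The eigenvalues sum to 8, which equals trace(L) = 2|E|.

[0, 2, 2, 4]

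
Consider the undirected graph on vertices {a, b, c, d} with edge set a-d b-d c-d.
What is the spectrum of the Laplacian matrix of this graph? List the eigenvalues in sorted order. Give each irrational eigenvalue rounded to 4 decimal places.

[0, 1, 1, 4]

Reading degrees in the order [a, b, c, d] gives [1, 1, 1, 3]; set D = diag(1, 1, 1, 3) and form L = D - A. Diagonalising L (or applying a numerical eigensolver to the 4x4 matrix) gives the spectrum above. There is one zero in the spectrum, matching the 1 component. By the matrix-tree theorem the graph has (1/4) * product of the nonzero eigenvalues = 1 spanning tree.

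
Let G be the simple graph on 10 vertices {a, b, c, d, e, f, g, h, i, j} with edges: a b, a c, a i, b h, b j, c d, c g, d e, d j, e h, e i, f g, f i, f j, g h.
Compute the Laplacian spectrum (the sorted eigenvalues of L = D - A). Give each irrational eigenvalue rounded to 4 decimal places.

[0, 2, 2, 2, 2, 2, 5, 5, 5, 5]

With the vertex order [a, b, c, d, e, f, g, h, i, j], the degrees are [3, 3, 3, 3, 3, 3, 3, 3, 3, 3], giving D = diag(3, 3, 3, 3, 3, 3, 3, 3, 3, 3) and L = D - A. Diagonalising L (or applying a numerical eigensolver to the 10x10 matrix) gives the spectrum above. The single zero eigenvalue shows the graph is connected. By the matrix-tree theorem the graph has (1/10) * product of the nonzero eigenvalues = 2000 spanning trees. There is one zero in the spectrum, matching the 1 component.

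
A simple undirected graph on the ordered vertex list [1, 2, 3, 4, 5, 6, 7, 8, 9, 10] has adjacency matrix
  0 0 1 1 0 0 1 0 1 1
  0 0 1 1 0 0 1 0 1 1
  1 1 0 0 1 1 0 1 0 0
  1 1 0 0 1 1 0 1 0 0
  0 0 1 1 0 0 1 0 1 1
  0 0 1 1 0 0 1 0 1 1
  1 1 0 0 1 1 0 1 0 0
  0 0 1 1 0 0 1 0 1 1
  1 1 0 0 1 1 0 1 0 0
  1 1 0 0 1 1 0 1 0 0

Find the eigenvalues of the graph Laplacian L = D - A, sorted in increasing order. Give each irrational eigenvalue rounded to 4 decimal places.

[0, 5, 5, 5, 5, 5, 5, 5, 5, 10]

Reading degrees in the order [1, 2, 3, 4, 5, 6, 7, 8, 9, 10] gives [5, 5, 5, 5, 5, 5, 5, 5, 5, 5]; set D = diag(5, 5, 5, 5, 5, 5, 5, 5, 5, 5) and form L = D - A. The multiplicity of 0 as a Laplacian eigenvalue equals the number of connected components. The single zero eigenvalue shows the graph is connected. There is one zero in the spectrum, matching the 1 component.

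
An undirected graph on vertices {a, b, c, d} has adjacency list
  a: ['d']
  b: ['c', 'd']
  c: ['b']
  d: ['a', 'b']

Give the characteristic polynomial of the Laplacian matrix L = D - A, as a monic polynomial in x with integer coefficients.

x^4 - 6x^3 + 10x^2 - 4x

Reading degrees in the order [a, b, c, d] gives [1, 2, 1, 2]; set D = diag(1, 2, 1, 2) and form L = D - A. L has integer entries, so p(x) = det(xI - L) has integer coefficients. Expanding the determinant yields x^4 - 6x^3 + 10x^2 - 4x. The coefficient of x^3 equals -trace(L) = -6, matching the sum of degrees. There is one zero in the spectrum, matching the 1 component.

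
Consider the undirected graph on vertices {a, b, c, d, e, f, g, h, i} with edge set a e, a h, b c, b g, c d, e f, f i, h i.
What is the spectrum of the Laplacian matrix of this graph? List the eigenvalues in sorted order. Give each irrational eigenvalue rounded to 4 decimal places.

[0, 0, 0.5858, 1.3820, 1.3820, 2, 3.4142, 3.6180, 3.6180]

Reading degrees in the order [a, b, c, d, e, f, g, h, i] gives [2, 2, 2, 1, 2, 2, 1, 2, 2]; set D = diag(2, 2, 2, 1, 2, 2, 1, 2, 2) and form L = D - A. Diagonalising L (or applying a numerical eigensolver to the 9x9 matrix) gives the spectrum above. The 2 zero eigenvalues correspond to the 2 connected components. The largest eigenvalue, 3.6180, is at most the vertex count 9.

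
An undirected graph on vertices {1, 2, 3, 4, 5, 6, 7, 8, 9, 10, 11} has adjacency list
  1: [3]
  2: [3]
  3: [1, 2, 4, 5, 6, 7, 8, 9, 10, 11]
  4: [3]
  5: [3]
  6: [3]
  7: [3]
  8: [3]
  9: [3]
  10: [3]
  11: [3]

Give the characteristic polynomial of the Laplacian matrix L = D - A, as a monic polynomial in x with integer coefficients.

x^11 - 20x^10 + 135x^9 - 480x^8 + 1050x^7 - 1512x^6 + 1470x^5 - 960x^4 + 405x^3 - 100x^2 + 11x

Reading degrees in the order [1, 2, 3, 4, 5, 6, 7, 8, 9, 10, 11] gives [1, 1, 10, 1, 1, 1, 1, 1, 1, 1, 1]; set D = diag(1, 1, 10, 1, 1, 1, 1, 1, 1, 1, 1) and form L = D - A. L has integer entries, so p(x) = det(xI - L) has integer coefficients. Expanding the determinant yields x^11 - 20x^10 + 135x^9 - 480x^8 + 1050x^7 - 1512x^6 + 1470x^5 - 960x^4 + 405x^3 - 100x^2 + 11x. The coefficient of x^10 equals -trace(L) = -20, matching the sum of degrees. There is one zero in the spectrum, matching the 1 component. The largest eigenvalue, 11, is at most the vertex count 11.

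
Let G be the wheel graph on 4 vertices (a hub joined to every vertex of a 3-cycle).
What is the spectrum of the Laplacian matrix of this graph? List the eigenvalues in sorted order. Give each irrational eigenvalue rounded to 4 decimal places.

The graph has 4 vertices and degree multiset [3, 3, 3, 3]; D is the diagonal matrix of degrees and L = D - A. The multiplicity of 0 as a Laplacian eigenvalue equals the number of connected components. The largest eigenvalue, 4, is at most the vertex count 4.

[0, 4, 4, 4]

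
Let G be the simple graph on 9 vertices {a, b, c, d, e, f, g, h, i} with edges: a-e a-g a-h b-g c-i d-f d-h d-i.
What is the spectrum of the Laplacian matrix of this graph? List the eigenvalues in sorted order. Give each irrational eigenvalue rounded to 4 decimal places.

[0, 0.1729, 0.5587, 0.6617, 1.4331, 2.2091, 2.4851, 3.9563, 4.5231]

Reading degrees in the order [a, b, c, d, e, f, g, h, i] gives [3, 1, 1, 3, 1, 1, 2, 2, 2]; set D = diag(3, 1, 1, 3, 1, 1, 2, 2, 2) and form L = D - A. The multiplicity of 0 as a Laplacian eigenvalue equals the number of connected components. The single zero eigenvalue shows the graph is connected. The eigenvalues sum to 16, which equals trace(L) = 2|E|.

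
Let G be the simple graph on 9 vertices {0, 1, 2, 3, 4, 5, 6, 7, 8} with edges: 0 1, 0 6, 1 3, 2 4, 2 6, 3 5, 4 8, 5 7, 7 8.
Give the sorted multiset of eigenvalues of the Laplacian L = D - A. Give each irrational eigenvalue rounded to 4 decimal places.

[0, 0.4679, 0.4679, 1.6527, 1.6527, 3, 3, 3.8794, 3.8794]

Each diagonal entry of L is the vertex degree and each off-diagonal entry is -1 where an edge is present, 0 otherwise; in the order [0, 1, 2, 3, 4, 5, 6, 7, 8] the diagonal is [2, 2, 2, 2, 2, 2, 2, 2, 2]. Since every row of L sums to 0, the all-ones vector is in the kernel and 0 is an eigenvalue. The largest eigenvalue, 3.8794, is at most the vertex count 9.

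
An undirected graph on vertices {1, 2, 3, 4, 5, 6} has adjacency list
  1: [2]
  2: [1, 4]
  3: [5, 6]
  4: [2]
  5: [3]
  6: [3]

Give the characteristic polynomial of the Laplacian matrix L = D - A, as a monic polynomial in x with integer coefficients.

x^6 - 8x^5 + 22x^4 - 24x^3 + 9x^2

With the vertex order [1, 2, 3, 4, 5, 6], the degrees are [1, 2, 2, 1, 1, 1], giving D = diag(1, 2, 2, 1, 1, 1) and L = D - A. L has integer entries, so p(x) = det(xI - L) has integer coefficients. Expanding the determinant yields x^6 - 8x^5 + 22x^4 - 24x^3 + 9x^2. Since p(0) = det(-L) = 0, x divides p(x). There are 2 zeros in the spectrum, matching the 2 components. The largest eigenvalue, 3, is at most the vertex count 6.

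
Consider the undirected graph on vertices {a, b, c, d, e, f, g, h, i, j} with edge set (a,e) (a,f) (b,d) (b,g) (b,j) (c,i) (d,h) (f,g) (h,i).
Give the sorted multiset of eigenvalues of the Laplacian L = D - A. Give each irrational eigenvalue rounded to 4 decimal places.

[0, 0.1206, 0.3489, 1, 1, 2, 2.3473, 3.2739, 3.5321, 4.3772]

Reading degrees in the order [a, b, c, d, e, f, g, h, i, j] gives [2, 3, 1, 2, 1, 2, 2, 2, 2, 1]; set D = diag(2, 3, 1, 2, 1, 2, 2, 2, 2, 1) and form L = D - A. L is symmetric positive semidefinite, so every eigenvalue is real and nonnegative.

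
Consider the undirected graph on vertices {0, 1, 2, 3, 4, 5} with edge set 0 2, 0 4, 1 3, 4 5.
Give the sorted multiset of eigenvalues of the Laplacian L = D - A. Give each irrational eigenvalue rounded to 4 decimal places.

[0, 0, 0.5858, 2, 2, 3.4142]

Each diagonal entry of L is the vertex degree and each off-diagonal entry is -1 where an edge is present, 0 otherwise; in the order [0, 1, 2, 3, 4, 5] the diagonal is [2, 1, 1, 1, 2, 1]. The multiplicity of 0 as a Laplacian eigenvalue equals the number of connected components. The 2 zero eigenvalues correspond to the 2 connected components. There are 2 zeros in the spectrum, matching the 2 components. The largest eigenvalue, 3.4142, is at most the vertex count 6.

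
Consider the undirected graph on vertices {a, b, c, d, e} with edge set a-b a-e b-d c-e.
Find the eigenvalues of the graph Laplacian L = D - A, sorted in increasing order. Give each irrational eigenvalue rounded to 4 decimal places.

With the vertex order [a, b, c, d, e], the degrees are [2, 2, 1, 1, 2], giving D = diag(2, 2, 1, 1, 2) and L = D - A. L is symmetric positive semidefinite, so every eigenvalue is real and nonnegative. The single zero eigenvalue shows the graph is connected. There is one zero in the spectrum, matching the 1 component. The largest eigenvalue, 3.6180, is at most the vertex count 5.

[0, 0.3820, 1.3820, 2.6180, 3.6180]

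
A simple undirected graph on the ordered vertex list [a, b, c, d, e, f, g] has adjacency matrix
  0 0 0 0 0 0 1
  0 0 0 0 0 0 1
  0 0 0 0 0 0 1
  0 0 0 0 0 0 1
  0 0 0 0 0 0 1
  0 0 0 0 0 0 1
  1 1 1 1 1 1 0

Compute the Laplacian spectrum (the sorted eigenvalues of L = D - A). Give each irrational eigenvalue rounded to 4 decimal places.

[0, 1, 1, 1, 1, 1, 7]

With the vertex order [a, b, c, d, e, f, g], the degrees are [1, 1, 1, 1, 1, 1, 6], giving D = diag(1, 1, 1, 1, 1, 1, 6) and L = D - A. The multiplicity of 0 as a Laplacian eigenvalue equals the number of connected components. There is one zero in the spectrum, matching the 1 component. The largest eigenvalue, 7, is at most the vertex count 7.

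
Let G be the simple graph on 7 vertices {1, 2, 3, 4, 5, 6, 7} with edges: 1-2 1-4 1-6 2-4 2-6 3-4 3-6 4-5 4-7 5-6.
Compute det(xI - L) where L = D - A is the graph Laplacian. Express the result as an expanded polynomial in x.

x^7 - 20x^6 + 156x^5 - 604x^4 + 1216x^3 - 1200x^2 + 448x

With the vertex order [1, 2, 3, 4, 5, 6, 7], the degrees are [3, 3, 2, 5, 2, 4, 1], giving D = diag(3, 3, 2, 5, 2, 4, 1) and L = D - A. Computing det(xI - L) by cofactor expansion (or equivalently via sum-over-permutations) gives x^7 - 20x^6 + 156x^5 - 604x^4 + 1216x^3 - 1200x^2 + 448x. The coefficient of x^6 equals -trace(L) = -20, matching the sum of degrees. The eigenvalues sum to 20, which equals trace(L) = 2|E|.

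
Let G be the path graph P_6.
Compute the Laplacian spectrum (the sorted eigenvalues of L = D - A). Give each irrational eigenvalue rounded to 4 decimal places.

[0, 0.2679, 1, 2, 3, 3.7321]

The graph has 6 vertices and degree multiset [2, 2, 2, 2, 1, 1]; D is the diagonal matrix of degrees and L = D - A. Since every row of L sums to 0, the all-ones vector is in the kernel and 0 is an eigenvalue. The largest eigenvalue, 3.7321, is at most the vertex count 6. By the matrix-tree theorem the graph has (1/6) * product of the nonzero eigenvalues = 1 spanning tree.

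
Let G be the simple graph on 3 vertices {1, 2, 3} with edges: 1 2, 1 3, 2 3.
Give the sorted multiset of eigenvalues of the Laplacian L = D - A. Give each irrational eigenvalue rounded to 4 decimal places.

[0, 3, 3]

Each diagonal entry of L is the vertex degree and each off-diagonal entry is -1 where an edge is present, 0 otherwise; in the order [1, 2, 3] the diagonal is [2, 2, 2]. Diagonalising L (or applying a numerical eigensolver to the 3x3 matrix) gives the spectrum above. The eigenvalues sum to 6, which equals trace(L) = 2|E|. There is one zero in the spectrum, matching the 1 component.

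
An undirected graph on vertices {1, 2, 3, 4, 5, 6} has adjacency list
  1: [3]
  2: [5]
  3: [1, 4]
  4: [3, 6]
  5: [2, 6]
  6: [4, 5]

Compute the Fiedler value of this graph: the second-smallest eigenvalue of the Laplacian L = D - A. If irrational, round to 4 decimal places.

Each diagonal entry of L is the vertex degree and each off-diagonal entry is -1 where an edge is present, 0 otherwise; in the order [1, 2, 3, 4, 5, 6] the diagonal is [1, 1, 2, 2, 2, 2]. The smallest Laplacian eigenvalue is always 0. The next one, lambda_2 = 0.2679, measures how hard the graph is to disconnect: larger values mean better connectivity. By the matrix-tree theorem the graph has (1/6) * product of the nonzero eigenvalues = 1 spanning tree.

0.2679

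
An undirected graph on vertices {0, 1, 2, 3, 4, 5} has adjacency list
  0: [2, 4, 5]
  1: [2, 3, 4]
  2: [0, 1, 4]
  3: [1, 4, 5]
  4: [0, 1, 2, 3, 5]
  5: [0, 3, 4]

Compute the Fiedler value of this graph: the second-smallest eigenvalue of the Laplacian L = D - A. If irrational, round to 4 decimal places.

2.3820

With the vertex order [0, 1, 2, 3, 4, 5], the degrees are [3, 3, 3, 3, 5, 3], giving D = diag(3, 3, 3, 3, 5, 3) and L = D - A. Computing the eigenvalues of L and sorting gives [0, 2.3820, 2.3820, 4.6180, 4.6180, 6]. The Fiedler value lambda_2 = 2.3820 is strictly positive, so the graph is connected. By the matrix-tree theorem the graph has (1/6) * product of the nonzero eigenvalues = 121 spanning trees. The largest eigenvalue, 6, is at most the vertex count 6.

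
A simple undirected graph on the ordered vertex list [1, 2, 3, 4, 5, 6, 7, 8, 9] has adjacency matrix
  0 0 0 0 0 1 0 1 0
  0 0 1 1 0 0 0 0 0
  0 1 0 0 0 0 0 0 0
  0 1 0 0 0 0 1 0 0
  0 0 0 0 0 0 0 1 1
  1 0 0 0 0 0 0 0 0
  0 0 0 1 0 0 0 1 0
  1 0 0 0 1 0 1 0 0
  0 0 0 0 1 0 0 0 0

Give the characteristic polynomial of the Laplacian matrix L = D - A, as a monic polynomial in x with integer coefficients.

x^9 - 16x^8 + 104x^7 - 354x^6 + 677x^5 - 724x^4 + 406x^3 - 104x^2 + 9x

Each diagonal entry of L is the vertex degree and each off-diagonal entry is -1 where an edge is present, 0 otherwise; in the order [1, 2, 3, 4, 5, 6, 7, 8, 9] the diagonal is [2, 2, 1, 2, 2, 1, 2, 3, 1]. L has integer entries, so p(x) = det(xI - L) has integer coefficients. Expanding the determinant yields x^9 - 16x^8 + 104x^7 - 354x^6 + 677x^5 - 724x^4 + 406x^3 - 104x^2 + 9x. The coefficient of x^8 equals -trace(L) = -16, matching the sum of degrees. The eigenvalues sum to 16, which equals trace(L) = 2|E|.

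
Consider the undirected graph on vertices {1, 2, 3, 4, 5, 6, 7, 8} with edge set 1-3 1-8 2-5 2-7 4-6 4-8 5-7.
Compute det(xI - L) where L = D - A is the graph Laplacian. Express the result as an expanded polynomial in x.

With the vertex order [1, 2, 3, 4, 5, 6, 7, 8], the degrees are [2, 2, 1, 2, 2, 1, 2, 2], giving D = diag(2, 2, 1, 2, 2, 1, 2, 2) and L = D - A. Computing det(xI - L) by cofactor expansion (or equivalently via sum-over-permutations) gives x^8 - 14x^7 + 78x^6 - 218x^5 + 314x^4 - 210x^3 + 45x^2. Since p(0) = det(-L) = 0, x divides p(x).

x^8 - 14x^7 + 78x^6 - 218x^5 + 314x^4 - 210x^3 + 45x^2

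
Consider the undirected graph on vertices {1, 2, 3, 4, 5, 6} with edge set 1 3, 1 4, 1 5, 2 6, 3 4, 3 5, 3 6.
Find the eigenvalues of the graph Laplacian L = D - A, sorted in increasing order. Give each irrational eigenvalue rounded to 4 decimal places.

With the vertex order [1, 2, 3, 4, 5, 6], the degrees are [3, 1, 4, 2, 2, 2], giving D = diag(3, 1, 4, 2, 2, 2) and L = D - A. The multiplicity of 0 as a Laplacian eigenvalue equals the number of connected components. The single zero eigenvalue shows the graph is connected.

[0, 0.4859, 2, 2.4280, 4, 5.0861]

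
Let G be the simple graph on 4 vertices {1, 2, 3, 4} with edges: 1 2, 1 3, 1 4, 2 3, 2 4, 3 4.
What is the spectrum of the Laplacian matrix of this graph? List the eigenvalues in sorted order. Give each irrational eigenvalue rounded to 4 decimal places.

[0, 4, 4, 4]

Reading degrees in the order [1, 2, 3, 4] gives [3, 3, 3, 3]; set D = diag(3, 3, 3, 3) and form L = D - A. Diagonalising L (or applying a numerical eigensolver to the 4x4 matrix) gives the spectrum above. The single zero eigenvalue shows the graph is connected. The largest eigenvalue, 4, is at most the vertex count 4. There is one zero in the spectrum, matching the 1 component.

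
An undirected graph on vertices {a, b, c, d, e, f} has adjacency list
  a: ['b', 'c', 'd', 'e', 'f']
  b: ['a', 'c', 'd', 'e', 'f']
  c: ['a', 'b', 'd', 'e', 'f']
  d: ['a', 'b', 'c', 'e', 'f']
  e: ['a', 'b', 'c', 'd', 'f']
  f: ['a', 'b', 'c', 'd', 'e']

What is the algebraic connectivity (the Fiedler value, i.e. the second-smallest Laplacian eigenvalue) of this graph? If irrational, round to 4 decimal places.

6

With the vertex order [a, b, c, d, e, f], the degrees are [5, 5, 5, 5, 5, 5], giving D = diag(5, 5, 5, 5, 5, 5) and L = D - A. The sorted Laplacian eigenvalues are [0, 6, 6, 6, 6, 6]; the algebraic connectivity is the second entry, 6. The largest eigenvalue, 6, is at most the vertex count 6. By the matrix-tree theorem the graph has (1/6) * product of the nonzero eigenvalues = 1296 spanning trees.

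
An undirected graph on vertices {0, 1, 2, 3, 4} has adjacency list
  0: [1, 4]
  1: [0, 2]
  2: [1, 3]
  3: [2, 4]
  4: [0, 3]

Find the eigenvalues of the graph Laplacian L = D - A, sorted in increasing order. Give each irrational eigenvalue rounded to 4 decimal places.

[0, 1.3820, 1.3820, 3.6180, 3.6180]

Reading degrees in the order [0, 1, 2, 3, 4] gives [2, 2, 2, 2, 2]; set D = diag(2, 2, 2, 2, 2) and form L = D - A. L is symmetric positive semidefinite, so every eigenvalue is real and nonnegative. The single zero eigenvalue shows the graph is connected. There is one zero in the spectrum, matching the 1 component.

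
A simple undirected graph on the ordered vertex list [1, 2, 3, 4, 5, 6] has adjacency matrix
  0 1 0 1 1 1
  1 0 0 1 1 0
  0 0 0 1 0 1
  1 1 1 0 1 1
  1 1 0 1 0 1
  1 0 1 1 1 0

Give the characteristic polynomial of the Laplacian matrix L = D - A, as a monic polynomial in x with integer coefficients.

Reading degrees in the order [1, 2, 3, 4, 5, 6] gives [4, 3, 2, 5, 4, 4]; set D = diag(4, 3, 2, 5, 4, 4) and form L = D - A. Computing det(xI - L) by cofactor expansion (or equivalently via sum-over-permutations) gives x^6 - 22x^5 + 188x^4 - 774x^3 + 1517x^2 - 1110x. The constant term is 0 because L is singular (the all-ones vector lies in its kernel). There is one zero in the spectrum, matching the 1 component.

x^6 - 22x^5 + 188x^4 - 774x^3 + 1517x^2 - 1110x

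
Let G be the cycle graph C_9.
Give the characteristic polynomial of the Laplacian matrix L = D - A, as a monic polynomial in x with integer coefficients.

The graph has 9 vertices and degree multiset [2, 2, 2, 2, 2, 2, 2, 2, 2]; D is the diagonal matrix of degrees and L = D - A. L has integer entries, so p(x) = det(xI - L) has integer coefficients. Expanding the determinant yields x^9 - 18x^8 + 135x^7 - 546x^6 + 1287x^5 - 1782x^4 + 1386x^3 - 540x^2 + 81x. The constant term is 0 because L is singular (the all-ones vector lies in its kernel). There is one zero in the spectrum, matching the 1 component.

x^9 - 18x^8 + 135x^7 - 546x^6 + 1287x^5 - 1782x^4 + 1386x^3 - 540x^2 + 81x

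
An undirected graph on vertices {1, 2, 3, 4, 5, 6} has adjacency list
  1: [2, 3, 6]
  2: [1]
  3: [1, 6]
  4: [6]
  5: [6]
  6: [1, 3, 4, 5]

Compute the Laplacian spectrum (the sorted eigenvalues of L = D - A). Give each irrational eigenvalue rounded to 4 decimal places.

[0, 0.6314, 1, 1.4738, 3.7877, 5.1071]

With the vertex order [1, 2, 3, 4, 5, 6], the degrees are [3, 1, 2, 1, 1, 4], giving D = diag(3, 1, 2, 1, 1, 4) and L = D - A. Since every row of L sums to 0, the all-ones vector is in the kernel and 0 is an eigenvalue. By the matrix-tree theorem the graph has (1/6) * product of the nonzero eigenvalues = 3 spanning trees.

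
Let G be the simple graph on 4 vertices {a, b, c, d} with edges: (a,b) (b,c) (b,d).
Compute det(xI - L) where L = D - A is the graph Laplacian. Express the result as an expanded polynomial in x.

Reading degrees in the order [a, b, c, d] gives [1, 3, 1, 1]; set D = diag(1, 3, 1, 1) and form L = D - A. L has integer entries, so p(x) = det(xI - L) has integer coefficients. Expanding the determinant yields x^4 - 6x^3 + 9x^2 - 4x. The coefficient of x^3 equals -trace(L) = -6, matching the sum of degrees.

x^4 - 6x^3 + 9x^2 - 4x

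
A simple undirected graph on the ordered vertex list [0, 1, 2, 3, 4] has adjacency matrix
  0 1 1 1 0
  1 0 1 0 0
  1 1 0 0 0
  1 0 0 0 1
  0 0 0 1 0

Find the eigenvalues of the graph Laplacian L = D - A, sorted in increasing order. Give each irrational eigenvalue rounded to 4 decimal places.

[0, 0.5188, 2.3111, 3, 4.1701]

Each diagonal entry of L is the vertex degree and each off-diagonal entry is -1 where an edge is present, 0 otherwise; in the order [0, 1, 2, 3, 4] the diagonal is [3, 2, 2, 2, 1]. Diagonalising L (or applying a numerical eigensolver to the 5x5 matrix) gives the spectrum above. The single zero eigenvalue shows the graph is connected. The eigenvalues sum to 10, which equals trace(L) = 2|E|.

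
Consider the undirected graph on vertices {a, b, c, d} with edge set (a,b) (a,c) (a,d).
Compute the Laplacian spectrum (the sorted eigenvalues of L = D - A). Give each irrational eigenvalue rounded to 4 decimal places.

Reading degrees in the order [a, b, c, d] gives [3, 1, 1, 1]; set D = diag(3, 1, 1, 1) and form L = D - A. Since every row of L sums to 0, the all-ones vector is in the kernel and 0 is an eigenvalue. The largest eigenvalue, 4, is at most the vertex count 4. By the matrix-tree theorem the graph has (1/4) * product of the nonzero eigenvalues = 1 spanning tree.

[0, 1, 1, 4]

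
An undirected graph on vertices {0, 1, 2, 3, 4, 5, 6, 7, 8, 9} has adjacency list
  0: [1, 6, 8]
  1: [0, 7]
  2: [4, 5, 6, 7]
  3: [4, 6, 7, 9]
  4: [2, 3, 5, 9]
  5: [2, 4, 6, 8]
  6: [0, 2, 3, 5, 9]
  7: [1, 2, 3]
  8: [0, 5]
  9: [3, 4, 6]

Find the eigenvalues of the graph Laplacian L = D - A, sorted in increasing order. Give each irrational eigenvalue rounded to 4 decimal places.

[0, 1.1284, 1.3994, 2.5658, 3.2678, 3.6718, 4.5898, 4.8570, 5.5558, 6.9643]

Reading degrees in the order [0, 1, 2, 3, 4, 5, 6, 7, 8, 9] gives [3, 2, 4, 4, 4, 4, 5, 3, 2, 3]; set D = diag(3, 2, 4, 4, 4, 4, 5, 3, 2, 3) and form L = D - A. The multiplicity of 0 as a Laplacian eigenvalue equals the number of connected components. By the matrix-tree theorem the graph has (1/10) * product of the nonzero eigenvalues = 4193 spanning trees.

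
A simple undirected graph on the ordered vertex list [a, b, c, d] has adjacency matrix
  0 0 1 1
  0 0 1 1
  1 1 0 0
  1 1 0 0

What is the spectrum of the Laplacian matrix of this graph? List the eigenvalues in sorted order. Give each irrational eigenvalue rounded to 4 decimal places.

[0, 2, 2, 4]

Reading degrees in the order [a, b, c, d] gives [2, 2, 2, 2]; set D = diag(2, 2, 2, 2) and form L = D - A. L is symmetric positive semidefinite, so every eigenvalue is real and nonnegative. By the matrix-tree theorem the graph has (1/4) * product of the nonzero eigenvalues = 4 spanning trees.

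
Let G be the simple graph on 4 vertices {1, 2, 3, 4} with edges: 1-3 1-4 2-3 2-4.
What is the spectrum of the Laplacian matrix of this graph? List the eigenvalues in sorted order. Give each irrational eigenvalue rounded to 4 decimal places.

[0, 2, 2, 4]

With the vertex order [1, 2, 3, 4], the degrees are [2, 2, 2, 2], giving D = diag(2, 2, 2, 2) and L = D - A. Since every row of L sums to 0, the all-ones vector is in the kernel and 0 is an eigenvalue. The single zero eigenvalue shows the graph is connected. The largest eigenvalue, 4, is at most the vertex count 4. There is one zero in the spectrum, matching the 1 component.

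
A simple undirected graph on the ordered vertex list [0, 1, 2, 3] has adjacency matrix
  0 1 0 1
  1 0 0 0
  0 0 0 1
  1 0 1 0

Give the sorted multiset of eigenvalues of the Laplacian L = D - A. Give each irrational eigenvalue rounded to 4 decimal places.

[0, 0.5858, 2, 3.4142]

With the vertex order [0, 1, 2, 3], the degrees are [2, 1, 1, 2], giving D = diag(2, 1, 1, 2) and L = D - A. Since every row of L sums to 0, the all-ones vector is in the kernel and 0 is an eigenvalue. The eigenvalues sum to 6, which equals trace(L) = 2|E|. By the matrix-tree theorem the graph has (1/4) * product of the nonzero eigenvalues = 1 spanning tree.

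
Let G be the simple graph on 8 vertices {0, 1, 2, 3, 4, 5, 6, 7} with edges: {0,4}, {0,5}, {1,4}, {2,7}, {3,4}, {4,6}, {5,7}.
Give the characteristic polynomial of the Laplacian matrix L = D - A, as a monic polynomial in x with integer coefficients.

Each diagonal entry of L is the vertex degree and each off-diagonal entry is -1 where an edge is present, 0 otherwise; in the order [0, 1, 2, 3, 4, 5, 6, 7] the diagonal is [2, 1, 1, 1, 4, 2, 1, 2]. L has integer entries, so p(x) = det(xI - L) has integer coefficients. Expanding the determinant yields x^8 - 14x^7 + 75x^6 - 198x^5 + 277x^4 - 204x^3 + 71x^2 - 8x. The constant term is 0 because L is singular (the all-ones vector lies in its kernel). There is one zero in the spectrum, matching the 1 component.

x^8 - 14x^7 + 75x^6 - 198x^5 + 277x^4 - 204x^3 + 71x^2 - 8x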